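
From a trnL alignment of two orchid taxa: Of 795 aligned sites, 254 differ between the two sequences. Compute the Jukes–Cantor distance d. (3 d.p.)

0.416

p = 254/795 ≈ 0.319497.
d = −(3/4) ln(1 − 4p/3) = −0.75 ln(1 − 0.425996) = −0.75 ln(0.574004)
  = −0.75 × (-0.555119) = 0.416339 substitutions/site.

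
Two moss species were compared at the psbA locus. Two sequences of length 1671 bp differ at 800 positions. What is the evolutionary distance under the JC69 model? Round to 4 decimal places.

0.7628

p = 800/1671 ≈ 0.478755.
d = −(3/4) ln(1 − 4p/3) = −0.75 ln(1 − 0.63834) = −0.75 ln(0.36166)
  = −0.75 × (-1.017051) = 0.762788 substitutions/site.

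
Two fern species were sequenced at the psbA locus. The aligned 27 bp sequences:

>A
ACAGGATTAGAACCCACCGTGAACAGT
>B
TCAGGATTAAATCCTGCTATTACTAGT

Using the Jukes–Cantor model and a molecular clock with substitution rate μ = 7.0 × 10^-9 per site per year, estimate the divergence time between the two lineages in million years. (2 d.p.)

The sequences differ at 10 of 27 sites (1, 10, 12, 15, 16, 18, 19, 21, 23, 24), so p = 10/27 ≈ 0.37037.
d = −(3/4) ln(1 − 4p/3) = −0.75 ln(1 − 0.493827) = −0.75 ln(0.506173)
  = −0.75 × (-0.680877) = 0.510658 substitutions/site.
Under a molecular clock d = 2μt, so t = d/(2μ) = 0.510658 / (2 × 7.0 × 10^-9) = 36.48 million years.

36.48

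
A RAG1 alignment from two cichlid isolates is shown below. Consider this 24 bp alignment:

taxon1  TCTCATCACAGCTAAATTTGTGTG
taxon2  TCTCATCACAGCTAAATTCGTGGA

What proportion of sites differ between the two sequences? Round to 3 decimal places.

0.125

The sequences differ at 3 of 24 positions (sites 19, 23, 24).
p = 3/24 = 0.125.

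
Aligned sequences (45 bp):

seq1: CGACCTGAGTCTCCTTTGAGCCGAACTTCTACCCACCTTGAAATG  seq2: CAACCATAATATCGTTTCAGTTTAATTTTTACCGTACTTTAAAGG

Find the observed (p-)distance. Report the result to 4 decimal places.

The sequences differ at 17 of 45 positions.
p = 17/45 = 0.377777… ≈ 0.3778 (to 4 d.p.).

0.3778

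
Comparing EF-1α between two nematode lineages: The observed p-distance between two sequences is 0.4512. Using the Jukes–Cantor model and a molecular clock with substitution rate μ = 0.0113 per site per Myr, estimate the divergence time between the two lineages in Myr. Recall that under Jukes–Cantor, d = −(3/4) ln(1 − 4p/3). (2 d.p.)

30.54

d = −(3/4) ln(1 − 4p/3) = −0.75 ln(1 − 0.6016) = −0.75 ln(0.3984)
  = −0.75 × (-0.920299) = 0.690224 substitutions/site.
Under a molecular clock d = 2μt, so t = d/(2μ) = 0.690224 / (2 × 0.0113) = 30.54 Myr.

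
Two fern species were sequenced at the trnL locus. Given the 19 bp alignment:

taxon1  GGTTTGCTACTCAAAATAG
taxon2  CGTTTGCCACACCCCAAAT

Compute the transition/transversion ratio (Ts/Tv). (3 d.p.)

0.143

Transitions are A↔G and C↔T; transversions are all other mismatches.
Transitions: 1. Transversions: 7.
R = 1/7 = 0.142857… ≈ 0.143 (to 3 d.p.).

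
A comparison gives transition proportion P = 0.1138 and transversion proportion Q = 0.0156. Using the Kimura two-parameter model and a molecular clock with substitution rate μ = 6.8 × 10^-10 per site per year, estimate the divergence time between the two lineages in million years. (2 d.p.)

108.27

Under the Kimura two-parameter model, d = −½ ln(1 − 2P − Q) − ¼ ln(1 − 2Q).
1 − 2P − Q = 0.7568, giving −½ ln(0.7568) = 0.139328.
1 − 2Q = 0.9688, giving −¼ ln(0.9688) = 0.007924.
d = 0.139328 + 0.007924 = 0.147252.
Under a molecular clock d = 2μt, so t = d/(2μ) = 0.147252 / (2 × 6.8 × 10^-10) = 108.27 million years.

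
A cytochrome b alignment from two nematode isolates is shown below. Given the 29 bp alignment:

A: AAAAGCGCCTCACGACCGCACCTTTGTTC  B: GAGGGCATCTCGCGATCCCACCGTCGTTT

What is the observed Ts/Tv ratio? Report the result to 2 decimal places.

4.50

Transitions are A↔G and C↔T; transversions are all other mismatches.
Transitions: 9. Transversions: 2.
R = 9/2 = 4.50.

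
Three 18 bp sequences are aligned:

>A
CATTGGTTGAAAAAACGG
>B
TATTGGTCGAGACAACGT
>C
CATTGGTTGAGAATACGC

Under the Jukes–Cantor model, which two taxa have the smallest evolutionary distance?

A–B: 5/18 differ, p = 0.278, d = 0.347.
A–C: 3/18 differ, p = 0.167, d = 0.188.
B–C: 5/18 differ, p = 0.278, d = 0.347.
The smallest distance is between A and C.

A and C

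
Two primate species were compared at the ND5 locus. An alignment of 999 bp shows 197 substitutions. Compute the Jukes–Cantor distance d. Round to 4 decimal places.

p = 197/999 ≈ 0.197197.
d = −(3/4) ln(1 − 4p/3) = −0.75 ln(1 − 0.262929) = −0.75 ln(0.737071)
  = −0.75 × (-0.305071) = 0.228803 substitutions/site.

0.2288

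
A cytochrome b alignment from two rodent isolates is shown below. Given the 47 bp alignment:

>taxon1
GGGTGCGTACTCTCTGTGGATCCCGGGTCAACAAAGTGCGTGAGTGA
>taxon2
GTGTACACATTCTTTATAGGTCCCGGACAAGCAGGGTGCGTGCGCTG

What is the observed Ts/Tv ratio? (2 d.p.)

Transitions are A↔G and C↔T; transversions are all other mismatches.
Transitions: 15. Transversions: 4.
R = 15/4 = 3.75.

3.75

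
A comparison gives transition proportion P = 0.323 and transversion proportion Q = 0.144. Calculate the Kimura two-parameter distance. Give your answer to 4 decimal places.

Under the Kimura two-parameter model, d = −½ ln(1 − 2P − Q) − ¼ ln(1 − 2Q).
1 − 2P − Q = 0.21, giving −½ ln(0.21) = 0.780324.
1 − 2Q = 0.712, giving −¼ ln(0.712) = 0.084919.
d = 0.780324 + 0.084919 = 0.865243.

0.8652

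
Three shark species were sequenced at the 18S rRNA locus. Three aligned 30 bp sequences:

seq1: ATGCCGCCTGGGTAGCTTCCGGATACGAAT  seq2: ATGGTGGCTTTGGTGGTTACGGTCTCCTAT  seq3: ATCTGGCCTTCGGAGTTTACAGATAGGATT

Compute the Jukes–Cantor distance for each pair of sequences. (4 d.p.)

d(seq1,seq2) = 0.7301, d(seq1,seq3) = 0.5034, d(seq2,seq3) = 0.8240

seq1–seq2: 14/30 sites differ → p ≈ 0.466667, d = −0.75 ln(1 − 0.622223) = 0.730088 ≈ 0.7301.
seq1–seq3: 11/30 sites differ → p ≈ 0.366667, d = −0.75 ln(1 − 0.488889) = 0.503376 ≈ 0.5034.
seq2–seq3: 15/30 sites differ → p = 0.5, d = −0.75 ln(1 − 0.666667) = 0.823960 ≈ 0.8240.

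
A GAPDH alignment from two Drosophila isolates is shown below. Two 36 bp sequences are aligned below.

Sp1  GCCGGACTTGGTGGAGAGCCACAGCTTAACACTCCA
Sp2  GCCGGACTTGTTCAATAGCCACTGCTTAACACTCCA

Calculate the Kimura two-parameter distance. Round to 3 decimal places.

0.154

Of 36 sites, 1 differences are transitions and 4 are transversions, so P = 1/36 ≈ 0.027778 and Q = 4/36 ≈ 0.111111.
Under the Kimura two-parameter model, d = −½ ln(1 − 2P − Q) − ¼ ln(1 − 2Q).
1 − 2P − Q = 0.833333, giving −½ ln(0.833333) = 0.091161.
1 − 2Q = 0.777778, giving −¼ ln(0.777778) = 0.062829.
d = 0.091161 + 0.062829 = 0.153990.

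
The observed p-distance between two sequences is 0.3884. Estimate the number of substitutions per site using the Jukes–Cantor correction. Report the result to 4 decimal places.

d = −(3/4) ln(1 − 4p/3) = −0.75 ln(1 − 0.517867) = −0.75 ln(0.482133)
  = −0.75 × (-0.729535) = 0.547151 substitutions/site.

0.5472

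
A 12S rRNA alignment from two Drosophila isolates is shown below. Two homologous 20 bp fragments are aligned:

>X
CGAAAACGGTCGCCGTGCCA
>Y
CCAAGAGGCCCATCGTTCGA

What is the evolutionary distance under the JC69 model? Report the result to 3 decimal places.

The sequences differ at 9 of 20 sites (2, 5, 7, 9, 10, 12, 13, 17, 19), so p = 9/20 = 0.45.
d = −(3/4) ln(1 − 4p/3) = −0.75 ln(1 − 0.6) = −0.75 ln(0.4)
  = −0.75 × (-0.916291) = 0.687218 substitutions/site.

0.687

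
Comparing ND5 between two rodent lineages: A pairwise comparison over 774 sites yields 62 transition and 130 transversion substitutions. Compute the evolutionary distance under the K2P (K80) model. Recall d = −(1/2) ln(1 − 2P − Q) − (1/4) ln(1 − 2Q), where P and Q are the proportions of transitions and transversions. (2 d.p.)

0.30

P = 62/774 ≈ 0.080103 and Q = 130/774 ≈ 0.167959.
Under the Kimura two-parameter model, d = −½ ln(1 − 2P − Q) − ¼ ln(1 − 2Q).
1 − 2P − Q = 0.671835, giving −½ ln(0.671835) = 0.198871.
1 − 2Q = 0.664082, giving −¼ ln(0.664082) = 0.102337.
d = 0.198871 + 0.102337 = 0.301208.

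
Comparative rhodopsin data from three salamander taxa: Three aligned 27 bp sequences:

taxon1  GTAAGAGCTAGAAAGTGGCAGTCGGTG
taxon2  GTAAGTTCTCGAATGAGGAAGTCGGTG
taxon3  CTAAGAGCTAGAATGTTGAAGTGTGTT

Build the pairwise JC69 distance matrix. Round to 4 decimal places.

taxon1–taxon2: 6/27 sites differ → p ≈ 0.222222, d = −0.75 ln(1 − 0.296296) = 0.263548 ≈ 0.2635.
taxon1–taxon3: 7/27 sites differ → p ≈ 0.259259, d = −0.75 ln(1 − 0.345679) = 0.318118 ≈ 0.3181.
taxon2–taxon3: 9/27 sites differ → p ≈ 0.333333, d = −0.75 ln(1 − 0.444444) = 0.440839 ≈ 0.4408.

d(taxon1,taxon2) = 0.2635, d(taxon1,taxon3) = 0.3181, d(taxon2,taxon3) = 0.4408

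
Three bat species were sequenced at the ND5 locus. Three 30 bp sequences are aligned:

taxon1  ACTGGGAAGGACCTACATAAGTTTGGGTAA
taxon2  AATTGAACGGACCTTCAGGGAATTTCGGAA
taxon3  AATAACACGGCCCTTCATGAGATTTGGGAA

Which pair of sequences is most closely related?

taxon2 and taxon3

taxon1–taxon2: 13/30 differ, p = 0.433, d = 0.647.
taxon1–taxon3: 11/30 differ, p = 0.367, d = 0.503.
taxon2–taxon3: 8/30 differ, p = 0.267, d = 0.330.
The smallest distance is between taxon2 and taxon3.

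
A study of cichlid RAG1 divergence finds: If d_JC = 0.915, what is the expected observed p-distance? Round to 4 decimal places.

p = (3/4)(1 − e^(−4d/3)) = 0.75 × (1 − e^(-1.22)) = 0.75 × (1 − 0.295230) = 0.528578.

0.5286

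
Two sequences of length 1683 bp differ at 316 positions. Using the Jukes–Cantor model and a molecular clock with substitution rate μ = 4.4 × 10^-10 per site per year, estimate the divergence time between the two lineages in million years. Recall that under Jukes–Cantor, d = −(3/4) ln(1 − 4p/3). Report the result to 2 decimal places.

245.58

p = 316/1683 ≈ 0.18776.
d = −(3/4) ln(1 − 4p/3) = −0.75 ln(1 − 0.250347) = −0.75 ln(0.749653)
  = −0.75 × (-0.288145) = 0.216109 substitutions/site.
Under a molecular clock d = 2μt, so t = d/(2μ) = 0.216109 / (2 × 4.4 × 10^-10) = 245.58 million years.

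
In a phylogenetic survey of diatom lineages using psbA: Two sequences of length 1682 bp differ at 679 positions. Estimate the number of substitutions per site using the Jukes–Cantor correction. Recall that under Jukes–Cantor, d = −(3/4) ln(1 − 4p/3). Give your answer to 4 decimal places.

0.5795

p = 679/1682 ≈ 0.403686.
d = −(3/4) ln(1 − 4p/3) = −0.75 ln(1 − 0.538248) = −0.75 ln(0.461752)
  = −0.75 × (-0.772727) = 0.579545 substitutions/site.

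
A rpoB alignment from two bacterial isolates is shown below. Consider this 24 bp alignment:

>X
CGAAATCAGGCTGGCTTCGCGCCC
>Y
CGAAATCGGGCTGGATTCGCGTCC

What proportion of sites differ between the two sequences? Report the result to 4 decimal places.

0.1250

The sequences differ at 3 of 24 positions (sites 8, 15, 22).
p = 3/24 = 0.1250.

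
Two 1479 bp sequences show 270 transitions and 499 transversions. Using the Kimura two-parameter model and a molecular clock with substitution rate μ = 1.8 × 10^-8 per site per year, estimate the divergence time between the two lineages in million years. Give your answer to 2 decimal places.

24.64

P = 270/1479 ≈ 0.182556 and Q = 499/1479 ≈ 0.33739.
Under the Kimura two-parameter model, d = −½ ln(1 − 2P − Q) − ¼ ln(1 − 2Q).
1 − 2P − Q = 0.297498, giving −½ ln(0.297498) = 0.606174.
1 − 2Q = 0.32522, giving −¼ ln(0.32522) = 0.280813.
d = 0.606174 + 0.280813 = 0.886987.
Under a molecular clock d = 2μt, so t = d/(2μ) = 0.886987 / (2 × 1.8 × 10^-8) = 24.64 million years.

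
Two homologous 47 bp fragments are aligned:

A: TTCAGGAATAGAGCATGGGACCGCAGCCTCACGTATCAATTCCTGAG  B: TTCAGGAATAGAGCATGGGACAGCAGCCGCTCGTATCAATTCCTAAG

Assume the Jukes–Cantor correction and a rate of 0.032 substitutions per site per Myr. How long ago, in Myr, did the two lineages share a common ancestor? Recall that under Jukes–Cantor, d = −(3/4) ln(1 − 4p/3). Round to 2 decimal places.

1.41

The sequences differ at 4 of 47 sites (22, 29, 31, 45), so p = 4/47 ≈ 0.085106.
d = −(3/4) ln(1 − 4p/3) = −0.75 ln(1 − 0.113475) = −0.75 ln(0.886525)
  = −0.75 × (-0.120446) = 0.090335 substitutions/site.
Under a molecular clock d = 2μt, so t = d/(2μ) = 0.090335 / (2 × 0.032) = 1.41 Myr.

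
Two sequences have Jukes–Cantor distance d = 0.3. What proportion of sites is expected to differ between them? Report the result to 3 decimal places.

p = (3/4)(1 − e^(−4d/3)) = 0.75 × (1 − e^(-0.4)) = 0.75 × (1 − 0.670320) = 0.247260.

0.247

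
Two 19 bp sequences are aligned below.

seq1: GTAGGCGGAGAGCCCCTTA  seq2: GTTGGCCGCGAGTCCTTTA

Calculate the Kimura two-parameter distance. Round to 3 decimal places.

0.325

Of 19 sites, 2 differences are transitions and 3 are transversions, so P = 2/19 ≈ 0.105263 and Q = 3/19 ≈ 0.157895.
Under the Kimura two-parameter model, d = −½ ln(1 − 2P − Q) − ¼ ln(1 − 2Q).
1 − 2P − Q = 0.631579, giving −½ ln(0.631579) = 0.229766.
1 − 2Q = 0.68421, giving −¼ ln(0.68421) = 0.094873.
d = 0.229766 + 0.094873 = 0.324639.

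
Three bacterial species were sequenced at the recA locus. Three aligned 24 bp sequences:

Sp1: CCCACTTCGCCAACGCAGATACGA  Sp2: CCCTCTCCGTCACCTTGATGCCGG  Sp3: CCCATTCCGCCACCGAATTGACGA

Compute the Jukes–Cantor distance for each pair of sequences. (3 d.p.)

Sp1–Sp2: 12/24 sites differ → p = 0.5, d = −0.75 ln(1 − 0.666667) = 0.823960 ≈ 0.824.
Sp1–Sp3: 7/24 sites differ → p ≈ 0.291667, d = −0.75 ln(1 − 0.388889) = 0.369358 ≈ 0.369.
Sp2–Sp3: 9/24 sites differ → p = 0.375, d = −0.75 ln(1 − 0.5) = 0.519860 ≈ 0.520.

d(Sp1,Sp2) = 0.824, d(Sp1,Sp3) = 0.369, d(Sp2,Sp3) = 0.520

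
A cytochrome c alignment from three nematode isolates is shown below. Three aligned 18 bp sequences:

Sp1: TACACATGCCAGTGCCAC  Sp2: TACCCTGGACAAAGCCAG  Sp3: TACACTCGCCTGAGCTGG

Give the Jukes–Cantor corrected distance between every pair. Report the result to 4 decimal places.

Sp1–Sp2: 7/18 sites differ → p ≈ 0.388889, d = −0.75 ln(1 − 0.518519) = 0.548166 ≈ 0.5482.
Sp1–Sp3: 7/18 sites differ → p ≈ 0.388889, d = −0.75 ln(1 − 0.518519) = 0.548166 ≈ 0.5482.
Sp2–Sp3: 7/18 sites differ → p ≈ 0.388889, d = −0.75 ln(1 − 0.518519) = 0.548166 ≈ 0.5482.

d(Sp1,Sp2) = 0.5482, d(Sp1,Sp3) = 0.5482, d(Sp2,Sp3) = 0.5482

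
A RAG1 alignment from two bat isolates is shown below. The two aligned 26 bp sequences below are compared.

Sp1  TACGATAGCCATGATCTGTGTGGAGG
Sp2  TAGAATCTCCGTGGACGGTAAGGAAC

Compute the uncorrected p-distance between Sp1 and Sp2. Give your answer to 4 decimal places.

The sequences differ at 12 of 26 positions.
p = 12/26 = 0.461538… ≈ 0.4615 (to 4 d.p.).

0.4615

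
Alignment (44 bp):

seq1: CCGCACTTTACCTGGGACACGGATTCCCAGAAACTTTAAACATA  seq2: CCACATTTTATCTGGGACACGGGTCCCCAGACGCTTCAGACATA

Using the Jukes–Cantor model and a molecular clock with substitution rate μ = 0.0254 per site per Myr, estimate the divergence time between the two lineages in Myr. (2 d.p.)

4.70

The sequences differ at 9 of 44 sites (3, 6, 11, 23, 25, 32, 33, 37, 39), so p = 9/44 ≈ 0.204545.
d = −(3/4) ln(1 − 4p/3) = −0.75 ln(1 − 0.272727) = −0.75 ln(0.727273)
  = −0.75 × (-0.318453) = 0.238840 substitutions/site.
Under a molecular clock d = 2μt, so t = d/(2μ) = 0.238840 / (2 × 0.0254) = 4.70 Myr.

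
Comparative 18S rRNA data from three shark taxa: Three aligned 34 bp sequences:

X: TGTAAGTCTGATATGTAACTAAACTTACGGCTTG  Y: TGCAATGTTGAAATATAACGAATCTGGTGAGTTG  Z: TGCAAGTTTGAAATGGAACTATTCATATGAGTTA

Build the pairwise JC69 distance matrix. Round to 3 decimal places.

d(X,Y) = 0.535, d(X,Z) = 0.423, d(Y,Z) = 0.373

X–Y: 13/34 sites differ → p ≈ 0.382353, d = −0.75 ln(1 − 0.509804) = 0.534712 ≈ 0.535.
X–Z: 11/34 sites differ → p ≈ 0.323529, d = −0.75 ln(1 − 0.431372) = 0.423397 ≈ 0.423.
Y–Z: 10/34 sites differ → p ≈ 0.294118, d = −0.75 ln(1 − 0.392157) = 0.373379 ≈ 0.373.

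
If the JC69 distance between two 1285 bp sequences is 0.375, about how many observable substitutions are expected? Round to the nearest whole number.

Invert JC69: p = (3/4)(1 − e^(−4d/3)) = 0.75 × (1 − e^(-0.5)) = 0.75 × (1 − 0.606531) = 0.295102.
Expected differing sites = pL ≈ 0.295102 × 1285 = 379.20607 ≈ 379.

379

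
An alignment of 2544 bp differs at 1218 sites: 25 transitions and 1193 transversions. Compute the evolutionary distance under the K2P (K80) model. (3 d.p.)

P = 25/2544 ≈ 0.009827 and Q = 1193/2544 ≈ 0.468947.
Under the Kimura two-parameter model, d = −½ ln(1 − 2P − Q) − ¼ ln(1 − 2Q).
1 − 2P − Q = 0.511399, giving −½ ln(0.511399) = 0.335303.
1 − 2Q = 0.062106, giving −¼ ln(0.062106) = 0.694728.
d = 0.335303 + 0.694728 = 1.030031.

1.030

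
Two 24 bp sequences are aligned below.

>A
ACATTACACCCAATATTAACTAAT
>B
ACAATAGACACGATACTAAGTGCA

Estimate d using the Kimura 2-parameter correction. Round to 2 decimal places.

Of 24 sites, 3 differences are transitions and 6 are transversions, so P = 3/24 = 0.125 and Q = 6/24 = 0.25.
Under the Kimura two-parameter model, d = −½ ln(1 − 2P − Q) − ¼ ln(1 − 2Q).
1 − 2P − Q = 0.5, giving −½ ln(0.5) = 0.346574.
1 − 2Q = 0.5, giving −¼ ln(0.5) = 0.173287.
d = 0.346574 + 0.173287 = 0.519861.

0.52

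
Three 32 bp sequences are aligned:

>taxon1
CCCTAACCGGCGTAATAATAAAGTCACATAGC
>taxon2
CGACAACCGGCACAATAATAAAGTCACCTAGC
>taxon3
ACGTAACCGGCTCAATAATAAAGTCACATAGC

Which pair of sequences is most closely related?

taxon1 and taxon3

taxon1–taxon2: 6/32 differ, p = 0.188, d = 0.216.
taxon1–taxon3: 4/32 differ, p = 0.125, d = 0.137.
taxon2–taxon3: 6/32 differ, p = 0.188, d = 0.216.
The smallest distance is between taxon1 and taxon3.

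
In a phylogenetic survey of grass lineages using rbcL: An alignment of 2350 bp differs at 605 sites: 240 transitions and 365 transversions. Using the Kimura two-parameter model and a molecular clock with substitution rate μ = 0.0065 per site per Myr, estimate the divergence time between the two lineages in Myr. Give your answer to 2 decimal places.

24.29

P = 240/2350 ≈ 0.102128 and Q = 365/2350 ≈ 0.155319.
Under the Kimura two-parameter model, d = −½ ln(1 − 2P − Q) − ¼ ln(1 − 2Q).
1 − 2P − Q = 0.640425, giving −½ ln(0.640425) = 0.222812.
1 − 2Q = 0.689362, giving −¼ ln(0.689362) = 0.092997.
d = 0.222812 + 0.092997 = 0.315809.
Under a molecular clock d = 2μt, so t = d/(2μ) = 0.315809 / (2 × 0.0065) = 24.29 Myr.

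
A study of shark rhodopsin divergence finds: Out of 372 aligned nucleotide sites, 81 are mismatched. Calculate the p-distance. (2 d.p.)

p = 81/372 = 0.217741… ≈ 0.22 (to 2 d.p.).

0.22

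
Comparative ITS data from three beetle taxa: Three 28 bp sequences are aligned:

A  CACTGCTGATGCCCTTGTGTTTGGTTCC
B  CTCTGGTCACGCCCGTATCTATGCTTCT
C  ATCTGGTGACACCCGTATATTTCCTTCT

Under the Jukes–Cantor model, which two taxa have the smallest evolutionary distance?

B and C

A–B: 10/28 differ, p = 0.357, d = 0.485.
A–C: 11/28 differ, p = 0.393, d = 0.556.
B–C: 6/28 differ, p = 0.214, d = 0.252.
The smallest distance is between B and C.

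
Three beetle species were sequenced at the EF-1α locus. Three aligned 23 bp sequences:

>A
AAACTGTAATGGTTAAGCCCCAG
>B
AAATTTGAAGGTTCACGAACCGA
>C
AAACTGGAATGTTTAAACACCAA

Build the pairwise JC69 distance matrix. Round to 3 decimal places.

d(A,B) = 0.761, d(A,C) = 0.257, d(B,C) = 0.467

A–B: 11/23 sites differ → p ≈ 0.478261, d = −0.75 ln(1 − 0.637681) = 0.761423 ≈ 0.761.
A–C: 5/23 sites differ → p ≈ 0.217391, d = −0.75 ln(1 − 0.289855) = 0.256715 ≈ 0.257.
B–C: 8/23 sites differ → p ≈ 0.347826, d = −0.75 ln(1 − 0.463768) = 0.467391 ≈ 0.467.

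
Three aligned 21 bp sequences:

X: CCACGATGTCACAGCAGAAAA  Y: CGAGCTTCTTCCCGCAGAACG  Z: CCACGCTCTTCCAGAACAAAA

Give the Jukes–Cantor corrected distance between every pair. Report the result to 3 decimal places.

d(X,Y) = 0.756, d(X,Z) = 0.360, d(Y,Z) = 0.635

X–Y: 10/21 sites differ → p ≈ 0.47619, d = −0.75 ln(1 − 0.63492) = 0.755729 ≈ 0.756.
X–Z: 6/21 sites differ → p ≈ 0.285714, d = −0.75 ln(1 − 0.380952) = 0.359679 ≈ 0.360.
Y–Z: 9/21 sites differ → p ≈ 0.428571, d = −0.75 ln(1 − 0.571428) = 0.635472 ≈ 0.635.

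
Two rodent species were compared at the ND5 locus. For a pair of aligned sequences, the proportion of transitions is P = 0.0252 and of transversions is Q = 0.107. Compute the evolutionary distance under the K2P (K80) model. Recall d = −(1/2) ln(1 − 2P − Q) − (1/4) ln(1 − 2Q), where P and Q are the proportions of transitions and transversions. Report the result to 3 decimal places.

Under the Kimura two-parameter model, d = −½ ln(1 − 2P − Q) − ¼ ln(1 − 2Q).
1 − 2P − Q = 0.8426, giving −½ ln(0.8426) = 0.085631.
1 − 2Q = 0.786, giving −¼ ln(0.786) = 0.060200.
d = 0.085631 + 0.060200 = 0.145831.

0.146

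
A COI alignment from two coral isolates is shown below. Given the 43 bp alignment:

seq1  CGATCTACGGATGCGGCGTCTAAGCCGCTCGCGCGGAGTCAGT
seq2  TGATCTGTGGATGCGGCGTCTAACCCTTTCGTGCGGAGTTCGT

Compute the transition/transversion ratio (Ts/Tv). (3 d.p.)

Transitions are A↔G and C↔T; transversions are all other mismatches.
Transitions: 6. Transversions: 3.
R = 6/3 = 2.000.

2.000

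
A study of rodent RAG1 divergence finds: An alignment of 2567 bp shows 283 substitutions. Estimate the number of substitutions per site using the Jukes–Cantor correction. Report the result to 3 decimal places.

0.119

p = 283/2567 ≈ 0.110245.
d = −(3/4) ln(1 − 4p/3) = −0.75 ln(1 − 0.146993) = −0.75 ln(0.853007)
  = −0.75 × (-0.158988) = 0.119241 substitutions/site.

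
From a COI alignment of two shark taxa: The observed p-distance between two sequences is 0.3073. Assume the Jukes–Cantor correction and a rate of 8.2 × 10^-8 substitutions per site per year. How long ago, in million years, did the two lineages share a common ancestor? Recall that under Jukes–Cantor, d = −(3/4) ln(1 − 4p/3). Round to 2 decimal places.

d = −(3/4) ln(1 − 4p/3) = −0.75 ln(1 − 0.409733) = −0.75 ln(0.590267)
  = −0.75 × (-0.527180) = 0.395385 substitutions/site.
Under a molecular clock d = 2μt, so t = d/(2μ) = 0.395385 / (2 × 8.2 × 10^-8) = 2.41 million years.

2.41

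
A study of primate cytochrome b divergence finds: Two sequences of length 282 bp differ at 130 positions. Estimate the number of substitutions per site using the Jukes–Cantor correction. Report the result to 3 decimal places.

p = 130/282 ≈ 0.460993.
d = −(3/4) ln(1 − 4p/3) = −0.75 ln(1 − 0.614657) = −0.75 ln(0.385343)
  = −0.75 × (-0.953621) = 0.715216 substitutions/site.

0.715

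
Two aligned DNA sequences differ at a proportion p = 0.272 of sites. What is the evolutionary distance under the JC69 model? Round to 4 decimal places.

0.3378

d = −(3/4) ln(1 − 4p/3) = −0.75 ln(1 − 0.362667) = −0.75 ln(0.637333)
  = −0.75 × (-0.450463) = 0.337847 substitutions/site.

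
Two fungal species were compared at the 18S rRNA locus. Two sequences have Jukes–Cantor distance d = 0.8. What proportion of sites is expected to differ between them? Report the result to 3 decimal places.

p = (3/4)(1 − e^(−4d/3)) = 0.75 × (1 − e^(-1.066667)) = 0.75 × (1 − 0.344154) = 0.491885.

0.492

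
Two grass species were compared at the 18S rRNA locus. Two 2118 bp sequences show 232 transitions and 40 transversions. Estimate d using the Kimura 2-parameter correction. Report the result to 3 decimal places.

0.146

P = 232/2118 ≈ 0.109537 and Q = 40/2118 ≈ 0.018886.
Under the Kimura two-parameter model, d = −½ ln(1 − 2P − Q) − ¼ ln(1 − 2Q).
1 − 2P − Q = 0.76204, giving −½ ln(0.76204) = 0.135878.
1 − 2Q = 0.962228, giving −¼ ln(0.962228) = 0.009626.
d = 0.135878 + 0.009626 = 0.145504.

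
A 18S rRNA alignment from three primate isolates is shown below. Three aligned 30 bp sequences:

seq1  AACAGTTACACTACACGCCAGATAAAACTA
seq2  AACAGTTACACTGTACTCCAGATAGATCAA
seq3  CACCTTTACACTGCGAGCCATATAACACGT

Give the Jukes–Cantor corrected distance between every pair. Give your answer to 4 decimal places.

d(seq1,seq2) = 0.2326, d(seq1,seq3) = 0.4408, d(seq2,seq3) = 0.6467

seq1–seq2: 6/30 sites differ → p = 0.2, d = −0.75 ln(1 − 0.266667) = 0.232617 ≈ 0.2326.
seq1–seq3: 10/30 sites differ → p ≈ 0.333333, d = −0.75 ln(1 − 0.444444) = 0.440839 ≈ 0.4408.
seq2–seq3: 13/30 sites differ → p ≈ 0.433333, d = −0.75 ln(1 − 0.577777) = 0.646666 ≈ 0.6467.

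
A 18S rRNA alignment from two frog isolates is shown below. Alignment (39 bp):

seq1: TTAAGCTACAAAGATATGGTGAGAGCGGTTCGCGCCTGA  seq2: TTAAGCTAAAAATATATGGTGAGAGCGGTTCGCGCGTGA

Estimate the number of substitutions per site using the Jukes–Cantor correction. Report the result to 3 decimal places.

0.081

The sequences differ at 3 of 39 sites (9, 13, 36), so p = 3/39 ≈ 0.076923.
d = −(3/4) ln(1 − 4p/3) = −0.75 ln(1 − 0.102564) = −0.75 ln(0.897436)
  = −0.75 × (-0.108213) = 0.081160 substitutions/site.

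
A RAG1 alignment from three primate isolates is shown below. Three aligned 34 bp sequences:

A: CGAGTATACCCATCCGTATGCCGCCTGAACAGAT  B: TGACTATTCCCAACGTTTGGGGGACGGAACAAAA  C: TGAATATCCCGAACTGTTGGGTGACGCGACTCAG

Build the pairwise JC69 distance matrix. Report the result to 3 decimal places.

d(A,B) = 0.597, d(A,C) = 0.824, d(B,C) = 0.423

A–B: 14/34 sites differ → p ≈ 0.411765, d = −0.75 ln(1 − 0.54902) = 0.597249 ≈ 0.597.
A–C: 17/34 sites differ → p = 0.5, d = −0.75 ln(1 − 0.666667) = 0.823960 ≈ 0.824.
B–C: 11/34 sites differ → p ≈ 0.323529, d = −0.75 ln(1 − 0.431372) = 0.423397 ≈ 0.423.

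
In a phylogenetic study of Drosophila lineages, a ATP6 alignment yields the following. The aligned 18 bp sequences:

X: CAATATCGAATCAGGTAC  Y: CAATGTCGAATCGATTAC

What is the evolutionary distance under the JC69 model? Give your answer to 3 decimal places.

0.264

The sequences differ at 4 of 18 sites (5, 13, 14, 15), so p = 4/18 ≈ 0.222222.
d = −(3/4) ln(1 − 4p/3) = −0.75 ln(1 − 0.296296) = −0.75 ln(0.703704)
  = −0.75 × (-0.351397) = 0.263548 substitutions/site.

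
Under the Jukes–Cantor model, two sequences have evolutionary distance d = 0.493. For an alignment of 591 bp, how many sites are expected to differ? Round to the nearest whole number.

214

Invert JC69: p = (3/4)(1 − e^(−4d/3)) = 0.75 × (1 − e^(-0.657333)) = 0.75 × (1 − 0.518232) = 0.361326.
Expected differing sites = pL ≈ 0.361326 × 591 = 213.543666 ≈ 214.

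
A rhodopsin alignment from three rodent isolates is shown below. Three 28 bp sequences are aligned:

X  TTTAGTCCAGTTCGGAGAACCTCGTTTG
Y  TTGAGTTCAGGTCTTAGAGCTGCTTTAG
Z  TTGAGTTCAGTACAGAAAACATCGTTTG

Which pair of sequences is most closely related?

X and Z

X–Y: 10/28 differ, p = 0.357, d = 0.485.
X–Z: 6/28 differ, p = 0.214, d = 0.252.
Y–Z: 10/28 differ, p = 0.357, d = 0.485.
The smallest distance is between X and Z.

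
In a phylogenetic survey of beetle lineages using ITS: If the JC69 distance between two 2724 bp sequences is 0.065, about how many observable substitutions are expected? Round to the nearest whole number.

Invert JC69: p = (3/4)(1 − e^(−4d/3)) = 0.75 × (1 − e^(-0.086667)) = 0.75 × (1 − 0.916982) = 0.062264.
Expected differing sites = pL ≈ 0.062264 × 2724 = 169.607136 ≈ 170.

170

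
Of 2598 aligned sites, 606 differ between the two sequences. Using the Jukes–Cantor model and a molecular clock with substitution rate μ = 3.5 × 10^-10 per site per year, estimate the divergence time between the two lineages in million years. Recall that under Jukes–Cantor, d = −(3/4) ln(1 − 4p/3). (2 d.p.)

p = 606/2598 ≈ 0.233256.
d = −(3/4) ln(1 − 4p/3) = −0.75 ln(1 − 0.311008) = −0.75 ln(0.688992)
  = −0.75 × (-0.372526) = 0.279395 substitutions/site.
Under a molecular clock d = 2μt, so t = d/(2μ) = 0.279395 / (2 × 3.5 × 10^-10) = 399.14 million years.

399.14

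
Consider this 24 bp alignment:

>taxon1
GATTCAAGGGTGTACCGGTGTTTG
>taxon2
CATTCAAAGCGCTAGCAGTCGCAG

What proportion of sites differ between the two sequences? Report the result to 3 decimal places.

The sequences differ at 11 of 24 positions.
p = 11/24 = 0.458333… ≈ 0.458 (to 3 d.p.).

0.458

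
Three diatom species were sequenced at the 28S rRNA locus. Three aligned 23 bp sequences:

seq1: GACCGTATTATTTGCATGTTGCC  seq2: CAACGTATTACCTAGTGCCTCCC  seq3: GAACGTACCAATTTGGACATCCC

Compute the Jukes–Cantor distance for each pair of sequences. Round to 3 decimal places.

d(seq1,seq2) = 0.761, d(seq1,seq3) = 0.761, d(seq2,seq3) = 0.553

seq1–seq2: 11/23 sites differ → p ≈ 0.478261, d = −0.75 ln(1 − 0.637681) = 0.761423 ≈ 0.761.
seq1–seq3: 11/23 sites differ → p ≈ 0.478261, d = −0.75 ln(1 − 0.637681) = 0.761423 ≈ 0.761.
seq2–seq3: 9/23 sites differ → p ≈ 0.391304, d = −0.75 ln(1 − 0.521739) = 0.553199 ≈ 0.553.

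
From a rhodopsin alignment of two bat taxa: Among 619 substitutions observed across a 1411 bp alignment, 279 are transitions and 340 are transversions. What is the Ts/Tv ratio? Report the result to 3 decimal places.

R = 279/340 = 0.820588… ≈ 0.821 (to 3 d.p.).

0.821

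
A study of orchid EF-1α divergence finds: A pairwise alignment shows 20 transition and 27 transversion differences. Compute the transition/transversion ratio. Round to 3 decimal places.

R = 20/27 = 0.740740… ≈ 0.741 (to 3 d.p.).

0.741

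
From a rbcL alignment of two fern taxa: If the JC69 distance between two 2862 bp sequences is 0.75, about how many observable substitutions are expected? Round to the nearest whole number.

1357

Invert JC69: p = (3/4)(1 − e^(−4d/3)) = 0.75 × (1 − e^(-1)) = 0.75 × (1 − 0.367879) = 0.474091.
Expected differing sites = pL ≈ 0.474091 × 2862 = 1356.848442 ≈ 1357.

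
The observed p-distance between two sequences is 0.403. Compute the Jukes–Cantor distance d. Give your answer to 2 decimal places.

0.58

d = −(3/4) ln(1 − 4p/3) = −0.75 ln(1 − 0.537333) = −0.75 ln(0.462667)
  = −0.75 × (-0.770748) = 0.578061 substitutions/site.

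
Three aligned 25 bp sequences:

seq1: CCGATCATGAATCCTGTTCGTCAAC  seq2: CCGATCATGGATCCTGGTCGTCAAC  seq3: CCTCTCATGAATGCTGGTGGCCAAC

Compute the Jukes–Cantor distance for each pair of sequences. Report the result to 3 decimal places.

seq1–seq2: 2/25 sites differ → p = 0.08, d = −0.75 ln(1 − 0.106667) = 0.084597 ≈ 0.085.
seq1–seq3: 6/25 sites differ → p = 0.24, d = −0.75 ln(1 − 0.32) = 0.289247 ≈ 0.289.
seq2–seq3: 6/25 sites differ → p = 0.24, d = −0.75 ln(1 − 0.32) = 0.289247 ≈ 0.289.

d(seq1,seq2) = 0.085, d(seq1,seq3) = 0.289, d(seq2,seq3) = 0.289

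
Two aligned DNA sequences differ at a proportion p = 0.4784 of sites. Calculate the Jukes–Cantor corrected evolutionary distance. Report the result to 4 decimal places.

d = −(3/4) ln(1 − 4p/3) = −0.75 ln(1 − 0.637867) = −0.75 ln(0.362133)
  = −0.75 × (-1.015744) = 0.761808 substitutions/site.

0.7618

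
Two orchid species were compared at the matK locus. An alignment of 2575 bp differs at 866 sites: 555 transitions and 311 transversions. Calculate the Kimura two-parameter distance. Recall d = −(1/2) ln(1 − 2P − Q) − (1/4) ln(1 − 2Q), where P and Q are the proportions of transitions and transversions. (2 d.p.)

P = 555/2575 ≈ 0.215534 and Q = 311/2575 ≈ 0.120777.
Under the Kimura two-parameter model, d = −½ ln(1 − 2P − Q) − ¼ ln(1 − 2Q).
1 − 2P − Q = 0.448155, giving −½ ln(0.448155) = 0.401308.
1 − 2Q = 0.758446, giving −¼ ln(0.758446) = 0.069121.
d = 0.401308 + 0.069121 = 0.470429.

0.47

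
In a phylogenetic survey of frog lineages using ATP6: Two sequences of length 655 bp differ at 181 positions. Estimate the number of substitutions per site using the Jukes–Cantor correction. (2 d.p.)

p = 181/655 ≈ 0.276336.
d = −(3/4) ln(1 − 4p/3) = −0.75 ln(1 − 0.368448) = −0.75 ln(0.631552)
  = −0.75 × (-0.459575) = 0.344681 substitutions/site.

0.34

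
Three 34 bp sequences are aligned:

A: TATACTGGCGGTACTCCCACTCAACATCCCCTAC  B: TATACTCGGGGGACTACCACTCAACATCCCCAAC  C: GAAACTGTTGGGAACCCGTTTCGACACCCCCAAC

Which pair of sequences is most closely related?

A–B: 5/34 differ, p = 0.147, d = 0.164.
A–C: 13/34 differ, p = 0.382, d = 0.535.
B–C: 13/34 differ, p = 0.382, d = 0.535.
The smallest distance is between A and B.

A and B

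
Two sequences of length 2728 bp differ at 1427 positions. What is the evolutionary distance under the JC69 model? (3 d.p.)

0.897

p = 1427/2728 ≈ 0.523094.
d = −(3/4) ln(1 − 4p/3) = −0.75 ln(1 − 0.697459) = −0.75 ln(0.302541)
  = −0.75 × (-1.195538) = 0.896654 substitutions/site.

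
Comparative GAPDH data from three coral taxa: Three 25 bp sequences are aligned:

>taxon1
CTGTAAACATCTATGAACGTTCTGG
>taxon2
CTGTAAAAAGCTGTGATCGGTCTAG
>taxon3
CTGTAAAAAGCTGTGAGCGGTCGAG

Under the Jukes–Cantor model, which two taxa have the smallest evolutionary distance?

taxon2 and taxon3

taxon1–taxon2: 6/25 differ, p = 0.240, d = 0.289.
taxon1–taxon3: 7/25 differ, p = 0.280, d = 0.351.
taxon2–taxon3: 2/25 differ, p = 0.080, d = 0.085.
The smallest distance is between taxon2 and taxon3.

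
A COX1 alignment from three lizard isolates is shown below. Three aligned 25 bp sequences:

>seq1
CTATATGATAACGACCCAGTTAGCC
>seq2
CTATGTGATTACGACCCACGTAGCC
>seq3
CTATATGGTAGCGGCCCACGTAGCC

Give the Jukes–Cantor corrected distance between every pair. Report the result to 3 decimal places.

d(seq1,seq2) = 0.180, d(seq1,seq3) = 0.233, d(seq2,seq3) = 0.233

seq1–seq2: 4/25 sites differ → p = 0.16, d = −0.75 ln(1 − 0.213333) = 0.179963 ≈ 0.180.
seq1–seq3: 5/25 sites differ → p = 0.2, d = −0.75 ln(1 − 0.266667) = 0.232617 ≈ 0.233.
seq2–seq3: 5/25 sites differ → p = 0.2, d = −0.75 ln(1 − 0.266667) = 0.232617 ≈ 0.233.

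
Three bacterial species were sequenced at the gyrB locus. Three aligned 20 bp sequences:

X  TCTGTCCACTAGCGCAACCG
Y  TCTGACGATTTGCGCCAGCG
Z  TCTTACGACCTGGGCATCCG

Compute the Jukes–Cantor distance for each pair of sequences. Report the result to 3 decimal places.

d(X,Y) = 0.383, d(X,Z) = 0.471, d(Y,Z) = 0.471

X–Y: 6/20 sites differ → p = 0.3, d = −0.75 ln(1 − 0.4) = 0.383119 ≈ 0.383.
X–Z: 7/20 sites differ → p = 0.35, d = −0.75 ln(1 − 0.466667) = 0.471457 ≈ 0.471.
Y–Z: 7/20 sites differ → p = 0.35, d = −0.75 ln(1 − 0.466667) = 0.471457 ≈ 0.471.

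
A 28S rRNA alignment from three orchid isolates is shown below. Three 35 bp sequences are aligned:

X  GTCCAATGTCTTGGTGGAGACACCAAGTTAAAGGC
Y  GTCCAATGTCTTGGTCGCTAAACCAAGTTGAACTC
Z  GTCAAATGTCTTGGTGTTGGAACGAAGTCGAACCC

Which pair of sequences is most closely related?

X–Y: 7/35 differ, p = 0.200, d = 0.233.
X–Z: 10/35 differ, p = 0.286, d = 0.360.
Y–Z: 9/35 differ, p = 0.257, d = 0.315.
The smallest distance is between X and Y.

X and Y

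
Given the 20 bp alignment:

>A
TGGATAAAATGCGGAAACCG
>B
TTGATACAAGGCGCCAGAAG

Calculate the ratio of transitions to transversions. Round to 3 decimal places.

0.143

Transitions are A↔G and C↔T; transversions are all other mismatches.
Transitions: 1. Transversions: 7.
R = 1/7 = 0.142857… ≈ 0.143 (to 3 d.p.).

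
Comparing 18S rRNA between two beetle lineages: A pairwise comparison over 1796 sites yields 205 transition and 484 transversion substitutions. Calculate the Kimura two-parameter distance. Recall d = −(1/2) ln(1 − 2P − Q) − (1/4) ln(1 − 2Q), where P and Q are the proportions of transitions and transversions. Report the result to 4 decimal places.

P = 205/1796 ≈ 0.114143 and Q = 484/1796 ≈ 0.269488.
Under the Kimura two-parameter model, d = −½ ln(1 − 2P − Q) − ¼ ln(1 − 2Q).
1 − 2P − Q = 0.502226, giving −½ ln(0.502226) = 0.344353.
1 − 2Q = 0.461024, giving −¼ ln(0.461024) = 0.193576.
d = 0.344353 + 0.193576 = 0.537929.

0.5379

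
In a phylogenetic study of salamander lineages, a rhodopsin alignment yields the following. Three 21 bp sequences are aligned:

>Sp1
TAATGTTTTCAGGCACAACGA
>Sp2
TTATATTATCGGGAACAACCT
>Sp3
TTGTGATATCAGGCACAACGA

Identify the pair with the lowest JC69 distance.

Sp1–Sp2: 7/21 differ, p = 0.333, d = 0.441.
Sp1–Sp3: 4/21 differ, p = 0.190, d = 0.220.
Sp2–Sp3: 7/21 differ, p = 0.333, d = 0.441.
The smallest distance is between Sp1 and Sp3.

Sp1 and Sp3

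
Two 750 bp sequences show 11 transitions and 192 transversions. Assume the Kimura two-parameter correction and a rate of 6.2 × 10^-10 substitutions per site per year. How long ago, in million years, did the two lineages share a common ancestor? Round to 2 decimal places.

280.10

P = 11/750 ≈ 0.014667 and Q = 192/750 = 0.256.
Under the Kimura two-parameter model, d = −½ ln(1 − 2P − Q) − ¼ ln(1 − 2Q).
1 − 2P − Q = 0.714666, giving −½ ln(0.714666) = 0.167970.
1 − 2Q = 0.488, giving −¼ ln(0.488) = 0.179360.
d = 0.167970 + 0.179360 = 0.347330.
Under a molecular clock d = 2μt, so t = d/(2μ) = 0.347330 / (2 × 6.2 × 10^-10) = 280.10 million years.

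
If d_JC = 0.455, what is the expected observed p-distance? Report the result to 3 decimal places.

p = (3/4)(1 − e^(−4d/3)) = 0.75 × (1 − e^(-0.606667)) = 0.75 × (1 − 0.545165) = 0.341126.

0.341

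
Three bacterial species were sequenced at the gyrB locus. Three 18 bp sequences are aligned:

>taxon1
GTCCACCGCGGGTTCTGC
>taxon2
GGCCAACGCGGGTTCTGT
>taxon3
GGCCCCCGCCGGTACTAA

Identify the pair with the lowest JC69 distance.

taxon1–taxon2: 3/18 differ, p = 0.167, d = 0.188.
taxon1–taxon3: 6/18 differ, p = 0.333, d = 0.441.
taxon2–taxon3: 6/18 differ, p = 0.333, d = 0.441.
The smallest distance is between taxon1 and taxon2.

taxon1 and taxon2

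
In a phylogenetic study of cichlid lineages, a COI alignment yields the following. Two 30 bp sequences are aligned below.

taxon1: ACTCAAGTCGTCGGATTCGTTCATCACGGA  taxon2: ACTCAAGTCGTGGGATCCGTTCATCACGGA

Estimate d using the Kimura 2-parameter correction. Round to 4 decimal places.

Of 30 sites, 1 differences are transitions and 1 are transversions, so P = 1/30 ≈ 0.033333 and Q = 1/30 ≈ 0.033333.
Under the Kimura two-parameter model, d = −½ ln(1 − 2P − Q) − ¼ ln(1 − 2Q).
1 − 2P − Q = 0.900001, giving −½ ln(0.900001) = 0.052680.
1 − 2Q = 0.933334, giving −¼ ln(0.933334) = 0.017248.
d = 0.052680 + 0.017248 = 0.069928.

0.0699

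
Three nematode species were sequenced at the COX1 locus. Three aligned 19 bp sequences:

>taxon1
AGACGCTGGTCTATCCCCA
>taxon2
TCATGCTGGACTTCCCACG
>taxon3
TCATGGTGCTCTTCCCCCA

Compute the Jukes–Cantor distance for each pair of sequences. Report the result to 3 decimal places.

d(taxon1,taxon2) = 0.618, d(taxon1,taxon3) = 0.507, d(taxon2,taxon3) = 0.324

taxon1–taxon2: 8/19 sites differ → p ≈ 0.421053, d = −0.75 ln(1 − 0.561404) = 0.618132 ≈ 0.618.
taxon1–taxon3: 7/19 sites differ → p ≈ 0.368421, d = −0.75 ln(1 − 0.491228) = 0.506816 ≈ 0.507.
taxon2–taxon3: 5/19 sites differ → p ≈ 0.263158, d = −0.75 ln(1 − 0.350877) = 0.324100 ≈ 0.324.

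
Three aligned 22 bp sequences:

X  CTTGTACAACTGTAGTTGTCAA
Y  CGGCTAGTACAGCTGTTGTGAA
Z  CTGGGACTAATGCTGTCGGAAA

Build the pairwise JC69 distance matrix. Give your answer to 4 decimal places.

d(X,Y) = 0.5913, d(X,Z) = 0.5913, d(Y,Z) = 0.5913

X–Y: 9/22 sites differ → p ≈ 0.409091, d = −0.75 ln(1 − 0.545455) = 0.591344 ≈ 0.5913.
X–Z: 9/22 sites differ → p ≈ 0.409091, d = −0.75 ln(1 − 0.545455) = 0.591344 ≈ 0.5913.
Y–Z: 9/22 sites differ → p ≈ 0.409091, d = −0.75 ln(1 − 0.545455) = 0.591344 ≈ 0.5913.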